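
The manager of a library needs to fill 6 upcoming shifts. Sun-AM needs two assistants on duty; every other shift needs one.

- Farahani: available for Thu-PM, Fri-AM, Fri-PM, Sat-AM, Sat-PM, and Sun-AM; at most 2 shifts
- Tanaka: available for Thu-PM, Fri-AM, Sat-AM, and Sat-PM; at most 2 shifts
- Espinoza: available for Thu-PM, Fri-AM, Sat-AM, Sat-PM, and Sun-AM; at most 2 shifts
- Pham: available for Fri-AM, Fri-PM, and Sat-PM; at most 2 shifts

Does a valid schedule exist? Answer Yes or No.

Yes

Sun-AM can only be covered by Farahani and Espinoza, so that assignment is forced.
One valid schedule: Thu-PM→Tanaka, Fri-AM→Espinoza, Fri-PM→Farahani, Sat-AM→Tanaka, Sat-PM→Pham, Sun-AM→Farahani+Espinoza.
Loads: Farahani 2/2, Tanaka 2/2, Espinoza 2/2, Pham 1/2 — all within limits.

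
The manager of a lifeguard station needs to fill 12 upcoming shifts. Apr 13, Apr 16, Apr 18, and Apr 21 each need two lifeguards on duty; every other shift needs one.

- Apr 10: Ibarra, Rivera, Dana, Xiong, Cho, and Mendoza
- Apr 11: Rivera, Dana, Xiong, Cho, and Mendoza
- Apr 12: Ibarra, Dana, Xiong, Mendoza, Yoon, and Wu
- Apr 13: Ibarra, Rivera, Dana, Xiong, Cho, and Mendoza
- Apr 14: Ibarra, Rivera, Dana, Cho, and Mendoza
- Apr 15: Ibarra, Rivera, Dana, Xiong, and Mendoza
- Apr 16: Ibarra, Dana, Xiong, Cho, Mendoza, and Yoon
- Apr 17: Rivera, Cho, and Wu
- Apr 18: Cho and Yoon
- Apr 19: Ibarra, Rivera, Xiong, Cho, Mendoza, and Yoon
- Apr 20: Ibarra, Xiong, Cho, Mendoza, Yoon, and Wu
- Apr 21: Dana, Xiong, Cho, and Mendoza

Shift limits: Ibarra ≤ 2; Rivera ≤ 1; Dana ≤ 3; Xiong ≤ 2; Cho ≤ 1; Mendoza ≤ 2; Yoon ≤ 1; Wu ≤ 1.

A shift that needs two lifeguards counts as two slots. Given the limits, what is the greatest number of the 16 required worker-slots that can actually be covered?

Total capacity across all lifeguards is 2+1+3+2+1+2+1+1 = 13, and 16 slots are needed, so at most 13 can be filled.
An assignment achieving 13: Apr 10→Dana, Apr 11→Dana, Apr 12→Xiong, Apr 13→Mendoza, Apr 14→Ibarra, Apr 15→Ibarra, Apr 16→Mendoza, Apr 17→Rivera, Apr 18→Cho+Yoon, Apr 20→Wu, Apr 21→Dana+Xiong.
Loads: Ibarra 2/2, Rivera 1/1, Dana 3/3, Xiong 2/2, Cho 1/1, Mendoza 2/2, Yoon 1/1, Wu 1/1.

13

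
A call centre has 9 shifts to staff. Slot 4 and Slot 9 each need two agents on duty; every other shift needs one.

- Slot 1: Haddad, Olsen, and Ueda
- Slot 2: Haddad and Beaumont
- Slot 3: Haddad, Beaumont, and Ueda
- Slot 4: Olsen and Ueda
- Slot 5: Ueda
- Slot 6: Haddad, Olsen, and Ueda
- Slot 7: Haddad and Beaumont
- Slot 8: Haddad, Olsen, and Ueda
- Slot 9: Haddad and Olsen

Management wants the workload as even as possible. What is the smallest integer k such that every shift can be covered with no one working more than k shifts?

3

With 4 agents and 11 worker-slots to fill, someone must work at least ⌈11/4⌉ = 3 shifts, so k ≥ 3.
k = 3 works: Slot 1→Haddad, Slot 2→Haddad, Slot 3→Beaumont, Slot 4→Olsen+Ueda, Slot 5→Ueda, Slot 6→Olsen, Slot 7→Beaumont, Slot 8→Ueda, Slot 9→Haddad+Olsen.
Loads: Haddad 3, Olsen 3, Beaumont 2, Ueda 3 — all ≤ 3.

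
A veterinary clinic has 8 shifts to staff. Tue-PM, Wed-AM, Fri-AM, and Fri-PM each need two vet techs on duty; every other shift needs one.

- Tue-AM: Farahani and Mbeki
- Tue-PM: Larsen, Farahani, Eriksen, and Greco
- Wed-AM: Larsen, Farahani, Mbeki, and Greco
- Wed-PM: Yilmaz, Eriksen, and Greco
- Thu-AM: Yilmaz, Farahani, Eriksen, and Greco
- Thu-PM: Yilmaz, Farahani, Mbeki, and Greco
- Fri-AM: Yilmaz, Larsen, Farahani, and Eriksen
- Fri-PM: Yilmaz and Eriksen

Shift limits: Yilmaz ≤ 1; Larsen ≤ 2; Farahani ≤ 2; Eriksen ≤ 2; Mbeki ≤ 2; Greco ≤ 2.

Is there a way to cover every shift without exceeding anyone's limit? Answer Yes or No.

Total capacity is 1+2+2+2+2+2 = 11 but 12 worker-slots are needed — infeasible.

No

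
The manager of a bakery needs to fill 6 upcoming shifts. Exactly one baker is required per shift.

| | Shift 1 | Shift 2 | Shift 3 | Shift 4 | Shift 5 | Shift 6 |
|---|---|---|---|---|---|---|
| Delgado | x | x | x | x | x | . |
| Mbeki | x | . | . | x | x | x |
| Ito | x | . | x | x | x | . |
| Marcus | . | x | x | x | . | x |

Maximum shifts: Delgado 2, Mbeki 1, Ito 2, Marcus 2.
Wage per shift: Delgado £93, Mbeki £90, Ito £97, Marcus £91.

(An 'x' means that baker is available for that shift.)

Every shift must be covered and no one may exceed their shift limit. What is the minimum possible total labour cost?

£555

Picking the cheapest available baker for each shift independently would cost £542, but that ignores the shift limits.
An optimal schedule: Shift 1→Delgado, Shift 2→Marcus, Shift 3→Marcus, Shift 4→Ito, Shift 5→Delgado, Shift 6→Mbeki.
Total: 93 + 91 + 91 + 97 + 93 + 90 = £555.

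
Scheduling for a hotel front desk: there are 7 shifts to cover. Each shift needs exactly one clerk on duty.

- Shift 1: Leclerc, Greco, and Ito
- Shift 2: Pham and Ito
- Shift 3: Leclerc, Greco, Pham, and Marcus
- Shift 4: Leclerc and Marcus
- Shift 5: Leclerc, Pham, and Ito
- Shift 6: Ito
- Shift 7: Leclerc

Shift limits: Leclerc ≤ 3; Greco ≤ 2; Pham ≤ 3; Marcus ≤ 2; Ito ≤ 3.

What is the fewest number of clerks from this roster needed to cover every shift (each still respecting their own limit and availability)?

7 slots to fill and no one can take more than 3, so at least ⌈7/3⌉ = 3 clerks are needed.
Leclerc, Greco, and Ito alone can cover everything: Shift 1→Greco, Shift 2→Ito, Shift 3→Leclerc, Shift 4→Leclerc, Shift 5→Ito, Shift 6→Ito, Shift 7→Leclerc.

3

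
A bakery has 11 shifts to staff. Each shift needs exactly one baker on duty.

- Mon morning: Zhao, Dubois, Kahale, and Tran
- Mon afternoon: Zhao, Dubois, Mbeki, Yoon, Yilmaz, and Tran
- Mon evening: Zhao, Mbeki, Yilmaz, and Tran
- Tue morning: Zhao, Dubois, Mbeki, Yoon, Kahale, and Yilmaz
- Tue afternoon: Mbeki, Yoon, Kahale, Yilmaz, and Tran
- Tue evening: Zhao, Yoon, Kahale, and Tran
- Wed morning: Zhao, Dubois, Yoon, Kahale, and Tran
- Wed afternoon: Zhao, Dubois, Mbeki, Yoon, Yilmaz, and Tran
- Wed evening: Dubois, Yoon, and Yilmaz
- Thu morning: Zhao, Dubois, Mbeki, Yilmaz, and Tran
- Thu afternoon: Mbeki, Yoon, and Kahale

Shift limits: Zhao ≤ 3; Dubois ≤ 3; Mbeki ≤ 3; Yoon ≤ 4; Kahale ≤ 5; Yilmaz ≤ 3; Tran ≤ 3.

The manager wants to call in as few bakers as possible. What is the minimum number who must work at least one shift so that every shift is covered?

3

11 slots to fill and no one can take more than 5, so at least ⌈11/5⌉ = 3 bakers are needed.
Zhao, Dubois, and Kahale alone can cover everything: Mon morning→Kahale, Mon afternoon→Zhao, Mon evening→Zhao, Tue morning→Kahale, Tue afternoon→Kahale, Tue evening→Zhao, Wed morning→Kahale, Wed afternoon→Dubois, Wed evening→Dubois, Thu morning→Dubois, Thu afternoon→Kahale.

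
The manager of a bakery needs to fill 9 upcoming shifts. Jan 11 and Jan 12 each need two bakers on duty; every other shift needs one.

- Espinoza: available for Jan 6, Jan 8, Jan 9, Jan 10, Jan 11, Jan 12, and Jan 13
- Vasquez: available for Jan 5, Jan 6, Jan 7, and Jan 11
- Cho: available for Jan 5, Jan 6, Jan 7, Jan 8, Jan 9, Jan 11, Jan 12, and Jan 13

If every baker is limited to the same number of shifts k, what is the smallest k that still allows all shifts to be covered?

With 3 bakers and 11 worker-slots to fill, someone must work at least ⌈11/3⌉ = 4 shifts, so k ≥ 4.
k = 4 works: Jan 5→Vasquez, Jan 6→Vasquez, Jan 7→Vasquez, Jan 8→Espinoza, Jan 9→Espinoza, Jan 10→Espinoza, Jan 11→Vasquez+Cho, Jan 12→Espinoza+Cho, Jan 13→Cho.
Loads: Espinoza 4, Vasquez 4, Cho 3 — all ≤ 4.

4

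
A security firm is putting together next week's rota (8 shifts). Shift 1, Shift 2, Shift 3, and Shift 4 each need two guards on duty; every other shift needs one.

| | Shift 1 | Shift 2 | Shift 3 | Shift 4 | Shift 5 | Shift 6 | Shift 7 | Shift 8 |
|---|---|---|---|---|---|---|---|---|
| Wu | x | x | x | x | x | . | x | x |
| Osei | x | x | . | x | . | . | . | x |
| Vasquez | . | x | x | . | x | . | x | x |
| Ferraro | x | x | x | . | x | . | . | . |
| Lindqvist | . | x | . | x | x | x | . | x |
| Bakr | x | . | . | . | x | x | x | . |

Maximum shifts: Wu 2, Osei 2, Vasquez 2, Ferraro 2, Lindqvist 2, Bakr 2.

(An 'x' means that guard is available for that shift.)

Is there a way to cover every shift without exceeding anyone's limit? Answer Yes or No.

One valid schedule: Shift 1→Ferraro+Bakr, Shift 2→Ferraro+Lindqvist, Shift 3→Wu+Vasquez, Shift 4→Wu+Osei, Shift 5→Bakr, Shift 6→Lindqvist, Shift 7→Vasquez, Shift 8→Osei.
Loads: Wu 2/2, Osei 2/2, Vasquez 2/2, Ferraro 2/2, Lindqvist 2/2, Bakr 2/2 — all within limits.

Yes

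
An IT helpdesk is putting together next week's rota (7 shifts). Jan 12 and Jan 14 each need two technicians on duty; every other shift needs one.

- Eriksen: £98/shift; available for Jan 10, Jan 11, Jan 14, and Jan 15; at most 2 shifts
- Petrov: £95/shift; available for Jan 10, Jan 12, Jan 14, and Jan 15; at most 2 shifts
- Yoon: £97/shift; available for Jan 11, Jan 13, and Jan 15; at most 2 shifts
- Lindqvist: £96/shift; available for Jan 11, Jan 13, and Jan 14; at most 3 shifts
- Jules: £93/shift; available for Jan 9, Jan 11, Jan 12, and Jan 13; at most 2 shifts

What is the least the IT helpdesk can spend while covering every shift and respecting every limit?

£859

Jan 9 can only be covered by Jules, so that assignment is forced.
Jan 12 can only be covered by Petrov and Jules, so that assignment is forced.
Picking the cheapest available technician for each shift independently would cost £848, but that ignores the shift limits.
An optimal schedule: Jan 9→Jules, Jan 10→Petrov, Jan 11→Lindqvist, Jan 12→Jules+Petrov, Jan 13→Lindqvist, Jan 14→Lindqvist+Eriksen, Jan 15→Yoon.
Total: 93 + 95 + 96 + 93 + 95 + 96 + 96 + 98 + 97 = £859.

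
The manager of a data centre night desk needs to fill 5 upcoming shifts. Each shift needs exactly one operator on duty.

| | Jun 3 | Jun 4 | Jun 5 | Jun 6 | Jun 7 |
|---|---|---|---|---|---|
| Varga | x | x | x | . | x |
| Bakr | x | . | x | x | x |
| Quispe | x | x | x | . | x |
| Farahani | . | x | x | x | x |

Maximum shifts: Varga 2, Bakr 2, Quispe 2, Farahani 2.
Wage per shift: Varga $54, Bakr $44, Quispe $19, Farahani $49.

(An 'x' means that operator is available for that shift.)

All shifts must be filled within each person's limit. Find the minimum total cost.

Picking the cheapest available operator for each shift independently would cost $120, but that ignores the shift limits.
An optimal schedule: Jun 3→Quispe, Jun 4→Quispe, Jun 5→Bakr, Jun 6→Bakr, Jun 7→Farahani.
Total: 19 + 19 + 44 + 44 + 49 = $175.

$175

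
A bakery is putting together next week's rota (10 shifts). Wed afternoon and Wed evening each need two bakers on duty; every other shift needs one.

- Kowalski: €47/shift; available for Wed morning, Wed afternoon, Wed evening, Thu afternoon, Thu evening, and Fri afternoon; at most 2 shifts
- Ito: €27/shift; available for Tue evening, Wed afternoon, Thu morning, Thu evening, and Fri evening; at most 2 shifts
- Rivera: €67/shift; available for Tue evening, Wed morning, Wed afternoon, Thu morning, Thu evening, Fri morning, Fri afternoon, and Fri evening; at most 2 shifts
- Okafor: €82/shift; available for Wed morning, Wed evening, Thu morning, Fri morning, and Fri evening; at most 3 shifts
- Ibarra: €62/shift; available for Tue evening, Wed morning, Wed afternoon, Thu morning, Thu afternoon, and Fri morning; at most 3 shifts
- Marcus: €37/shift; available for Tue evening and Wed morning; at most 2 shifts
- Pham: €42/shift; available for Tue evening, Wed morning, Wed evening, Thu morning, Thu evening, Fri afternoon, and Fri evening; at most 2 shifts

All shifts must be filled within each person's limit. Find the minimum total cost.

Picking the cheapest available baker for each shift independently would cost €459, but that ignores the shift limits.
An optimal schedule: Tue evening→Marcus, Wed morning→Marcus, Wed afternoon→Ibarra+Rivera, Wed evening→Pham+Kowalski, Thu morning→Ibarra, Thu afternoon→Kowalski, Thu evening→Ito, Fri morning→Ibarra, Fri afternoon→Pham, Fri evening→Ito.
Total: 37 + 37 + 62 + 67 + 42 + 47 + 62 + 47 + 27 + 62 + 42 + 27 = €559.

€559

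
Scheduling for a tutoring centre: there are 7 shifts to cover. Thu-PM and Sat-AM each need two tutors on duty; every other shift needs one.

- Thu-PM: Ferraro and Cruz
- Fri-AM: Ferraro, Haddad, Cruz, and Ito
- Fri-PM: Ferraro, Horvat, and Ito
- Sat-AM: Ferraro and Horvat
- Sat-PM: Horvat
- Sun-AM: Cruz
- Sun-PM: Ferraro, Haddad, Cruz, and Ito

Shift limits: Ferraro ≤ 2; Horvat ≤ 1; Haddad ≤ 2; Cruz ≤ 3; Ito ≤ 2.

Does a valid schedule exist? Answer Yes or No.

No

Total capacity is 10 and 9 slots are needed, so capacity alone doesn't rule it out.
Shifts {Sat-AM, Sat-PM} need 3 worker-slots in total, but the tutors available for any of those shifts (Ferraro and Horvat) can supply at most 2 among them. So no valid schedule exists.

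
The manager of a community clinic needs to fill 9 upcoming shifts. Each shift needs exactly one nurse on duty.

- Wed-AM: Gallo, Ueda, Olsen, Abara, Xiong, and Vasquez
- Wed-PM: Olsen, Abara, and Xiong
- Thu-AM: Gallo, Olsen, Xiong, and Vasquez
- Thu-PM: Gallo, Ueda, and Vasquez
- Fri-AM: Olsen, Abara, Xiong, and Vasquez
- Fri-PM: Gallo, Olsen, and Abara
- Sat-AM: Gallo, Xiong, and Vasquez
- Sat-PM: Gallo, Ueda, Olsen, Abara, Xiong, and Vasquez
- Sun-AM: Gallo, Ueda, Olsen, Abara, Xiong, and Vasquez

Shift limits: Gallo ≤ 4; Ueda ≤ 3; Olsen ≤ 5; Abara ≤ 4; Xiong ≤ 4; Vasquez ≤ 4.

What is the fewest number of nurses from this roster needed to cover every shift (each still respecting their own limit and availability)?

9 slots to fill and no one can take more than 5, so at least ⌈9/5⌉ = 2 nurses are needed.
Gallo and Olsen alone can cover everything: Wed-AM→Gallo, Wed-PM→Olsen, Thu-AM→Gallo, Thu-PM→Gallo, Fri-AM→Olsen, Fri-PM→Olsen, Sat-AM→Gallo, Sat-PM→Olsen, Sun-AM→Olsen.

2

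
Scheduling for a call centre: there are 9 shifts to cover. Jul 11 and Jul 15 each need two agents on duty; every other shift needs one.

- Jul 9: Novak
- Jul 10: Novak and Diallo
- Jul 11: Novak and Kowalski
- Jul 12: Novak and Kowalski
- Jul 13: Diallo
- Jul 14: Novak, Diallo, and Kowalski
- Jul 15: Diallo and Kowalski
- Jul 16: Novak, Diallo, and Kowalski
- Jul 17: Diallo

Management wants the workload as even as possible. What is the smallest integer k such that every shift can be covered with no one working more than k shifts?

With 3 agents and 11 worker-slots to fill, someone must work at least ⌈11/3⌉ = 4 shifts, so k ≥ 4.
k = 4 works: Jul 9→Novak, Jul 10→Novak, Jul 11→Novak+Kowalski, Jul 12→Novak, Jul 13→Diallo, Jul 14→Diallo, Jul 15→Diallo+Kowalski, Jul 16→Kowalski, Jul 17→Diallo.
Loads: Novak 4, Diallo 4, Kowalski 3 — all ≤ 4.

4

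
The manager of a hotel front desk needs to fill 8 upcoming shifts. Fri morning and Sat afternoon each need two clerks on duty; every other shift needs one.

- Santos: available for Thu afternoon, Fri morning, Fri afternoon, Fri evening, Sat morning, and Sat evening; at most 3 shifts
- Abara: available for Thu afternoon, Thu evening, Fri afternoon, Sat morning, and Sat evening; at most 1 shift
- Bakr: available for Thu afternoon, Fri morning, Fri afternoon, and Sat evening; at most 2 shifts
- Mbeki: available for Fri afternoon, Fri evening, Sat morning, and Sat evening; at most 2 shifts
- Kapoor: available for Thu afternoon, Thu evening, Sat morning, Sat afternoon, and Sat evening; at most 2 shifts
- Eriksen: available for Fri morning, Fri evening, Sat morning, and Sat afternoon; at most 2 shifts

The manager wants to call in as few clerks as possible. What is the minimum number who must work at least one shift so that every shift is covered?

10 slots to fill and no one can take more than 3, so at least ⌈10/3⌉ = 4 clerks are needed.
Any 4 clerks together have capacity at most 3+2+2+2 = 9 < 10 slots, so 4 can never suffice.
Santos, Abara, Bakr, Kapoor, and Eriksen alone can cover everything: Thu afternoon→Bakr, Thu evening→Abara, Fri morning→Santos+Bakr, Fri afternoon→Santos, Fri evening→Santos, Sat morning→Eriksen, Sat afternoon→Kapoor+Eriksen, Sat evening→Kapoor.

5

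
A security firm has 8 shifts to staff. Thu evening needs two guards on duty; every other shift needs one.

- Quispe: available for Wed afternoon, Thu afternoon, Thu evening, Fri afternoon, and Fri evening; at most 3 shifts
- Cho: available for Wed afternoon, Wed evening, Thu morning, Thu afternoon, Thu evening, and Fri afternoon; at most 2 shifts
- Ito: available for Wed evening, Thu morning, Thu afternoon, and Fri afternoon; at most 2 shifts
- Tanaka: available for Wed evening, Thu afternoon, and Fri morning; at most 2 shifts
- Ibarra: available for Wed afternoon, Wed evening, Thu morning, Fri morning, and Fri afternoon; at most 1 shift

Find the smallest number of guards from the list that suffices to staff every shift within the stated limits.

9 slots to fill and no one can take more than 3, so at least ⌈9/3⌉ = 3 guards are needed.
Any 3 guards together have capacity at most 3+2+2 = 7 < 9 slots, so 3 can never suffice.
Quispe, Cho, Ito, and Tanaka alone can cover everything: Wed afternoon→Quispe, Wed evening→Ito, Thu morning→Cho, Thu afternoon→Tanaka, Thu evening→Quispe+Cho, Fri morning→Tanaka, Fri afternoon→Ito, Fri evening→Quispe.

4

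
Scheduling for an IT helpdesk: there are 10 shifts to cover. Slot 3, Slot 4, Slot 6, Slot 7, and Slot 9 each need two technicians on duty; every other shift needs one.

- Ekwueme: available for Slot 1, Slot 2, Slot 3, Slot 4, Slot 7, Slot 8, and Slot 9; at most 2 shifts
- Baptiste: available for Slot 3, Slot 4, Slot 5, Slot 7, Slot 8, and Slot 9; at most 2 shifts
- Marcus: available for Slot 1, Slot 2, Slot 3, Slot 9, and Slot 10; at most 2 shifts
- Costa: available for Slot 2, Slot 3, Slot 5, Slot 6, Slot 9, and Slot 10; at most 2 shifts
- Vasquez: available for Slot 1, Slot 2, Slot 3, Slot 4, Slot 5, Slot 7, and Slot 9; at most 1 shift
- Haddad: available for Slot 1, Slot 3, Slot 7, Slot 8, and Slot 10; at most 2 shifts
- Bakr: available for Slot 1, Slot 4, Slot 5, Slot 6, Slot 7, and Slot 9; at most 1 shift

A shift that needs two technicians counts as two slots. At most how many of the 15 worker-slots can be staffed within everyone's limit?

Total capacity across all technicians is 2+2+2+2+1+2+1 = 12, and 15 slots are needed, so at most 12 can be filled.
An assignment achieving 12: Slot 1→Marcus, Slot 2→Ekwueme, Slot 3→Costa+Haddad, Slot 4→Baptiste+Vasquez, Slot 5→Baptiste, Slot 6→Costa+Bakr, Slot 7→Haddad, Slot 8→Ekwueme, Slot 10→Marcus.
Loads: Ekwueme 2/2, Baptiste 2/2, Marcus 2/2, Costa 2/2, Vasquez 1/1, Haddad 2/2, Bakr 1/1.

12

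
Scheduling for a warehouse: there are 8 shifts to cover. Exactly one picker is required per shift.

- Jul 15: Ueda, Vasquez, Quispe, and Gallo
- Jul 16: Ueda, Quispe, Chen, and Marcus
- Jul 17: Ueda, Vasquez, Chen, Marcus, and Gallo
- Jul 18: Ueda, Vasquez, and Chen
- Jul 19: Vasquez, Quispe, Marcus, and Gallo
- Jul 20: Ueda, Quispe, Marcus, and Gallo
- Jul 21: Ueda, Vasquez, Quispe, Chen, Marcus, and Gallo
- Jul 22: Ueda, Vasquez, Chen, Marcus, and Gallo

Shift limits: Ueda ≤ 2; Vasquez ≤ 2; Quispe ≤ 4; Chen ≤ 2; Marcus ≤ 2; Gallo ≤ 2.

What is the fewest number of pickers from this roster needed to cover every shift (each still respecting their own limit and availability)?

3

8 slots to fill and no one can take more than 4, so at least ⌈8/4⌉ = 2 pickers are needed.
Any 2 pickers together have capacity at most 4+2 = 6 < 8 slots, so 2 can never suffice.
Ueda, Vasquez, and Quispe alone can cover everything: Jul 15→Quispe, Jul 16→Ueda, Jul 17→Ueda, Jul 18→Vasquez, Jul 19→Quispe, Jul 20→Quispe, Jul 21→Quispe, Jul 22→Vasquez.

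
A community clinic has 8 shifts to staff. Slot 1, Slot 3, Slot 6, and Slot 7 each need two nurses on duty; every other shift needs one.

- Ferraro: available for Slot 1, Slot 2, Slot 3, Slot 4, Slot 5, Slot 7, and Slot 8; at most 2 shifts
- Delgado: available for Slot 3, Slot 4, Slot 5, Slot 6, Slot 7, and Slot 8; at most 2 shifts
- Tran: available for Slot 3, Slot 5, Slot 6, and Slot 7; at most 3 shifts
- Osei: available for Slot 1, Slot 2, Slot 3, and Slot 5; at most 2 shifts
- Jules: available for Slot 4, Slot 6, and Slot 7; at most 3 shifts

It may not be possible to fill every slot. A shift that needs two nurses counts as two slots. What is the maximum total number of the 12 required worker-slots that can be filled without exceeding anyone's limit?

12

Total capacity across all nurses is 2+2+3+2+3 = 12, and 12 slots are needed, so at most 12 can be filled.
An assignment achieving 12: Slot 1→Ferraro+Osei, Slot 2→Ferraro, Slot 3→Tran+Osei, Slot 4→Jules, Slot 5→Tran, Slot 6→Delgado+Jules, Slot 7→Tran+Jules, Slot 8→Delgado.
Loads: Ferraro 2/2, Delgado 2/2, Tran 3/3, Osei 2/2, Jules 3/3.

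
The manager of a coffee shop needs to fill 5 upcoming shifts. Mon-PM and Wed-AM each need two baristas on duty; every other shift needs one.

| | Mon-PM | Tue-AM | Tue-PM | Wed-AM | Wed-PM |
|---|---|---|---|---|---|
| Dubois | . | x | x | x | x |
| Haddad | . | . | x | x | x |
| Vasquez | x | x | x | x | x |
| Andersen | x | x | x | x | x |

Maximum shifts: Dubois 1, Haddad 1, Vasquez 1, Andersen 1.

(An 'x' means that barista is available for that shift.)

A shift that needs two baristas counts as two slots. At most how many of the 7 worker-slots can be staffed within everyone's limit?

Total capacity across all baristas is 1+1+1+1 = 4, and 7 slots are needed, so at most 4 can be filled.
An assignment achieving 4: Mon-PM→Vasquez+Andersen, Tue-AM→Dubois, Tue-PM→Haddad.
Loads: Dubois 1/1, Haddad 1/1, Vasquez 1/1, Andersen 1/1.

4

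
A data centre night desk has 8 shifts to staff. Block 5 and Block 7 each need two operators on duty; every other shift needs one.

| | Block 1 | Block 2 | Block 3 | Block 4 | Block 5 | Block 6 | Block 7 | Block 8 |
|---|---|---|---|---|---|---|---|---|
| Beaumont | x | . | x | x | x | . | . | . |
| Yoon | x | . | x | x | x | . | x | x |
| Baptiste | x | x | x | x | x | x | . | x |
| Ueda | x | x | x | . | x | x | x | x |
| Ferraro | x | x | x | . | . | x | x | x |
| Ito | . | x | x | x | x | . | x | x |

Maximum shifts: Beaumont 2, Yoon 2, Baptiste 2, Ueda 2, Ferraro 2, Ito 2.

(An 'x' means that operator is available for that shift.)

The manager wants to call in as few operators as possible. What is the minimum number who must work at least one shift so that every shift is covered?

5

10 slots to fill and no one can take more than 2, so at least ⌈10/2⌉ = 5 operators are needed.
Beaumont, Yoon, Baptiste, Ueda, and Ferraro alone can cover everything: Block 1→Ferraro, Block 2→Baptiste, Block 3→Ferraro, Block 4→Beaumont, Block 5→Beaumont+Ueda, Block 6→Baptiste, Block 7→Yoon+Ueda, Block 8→Yoon.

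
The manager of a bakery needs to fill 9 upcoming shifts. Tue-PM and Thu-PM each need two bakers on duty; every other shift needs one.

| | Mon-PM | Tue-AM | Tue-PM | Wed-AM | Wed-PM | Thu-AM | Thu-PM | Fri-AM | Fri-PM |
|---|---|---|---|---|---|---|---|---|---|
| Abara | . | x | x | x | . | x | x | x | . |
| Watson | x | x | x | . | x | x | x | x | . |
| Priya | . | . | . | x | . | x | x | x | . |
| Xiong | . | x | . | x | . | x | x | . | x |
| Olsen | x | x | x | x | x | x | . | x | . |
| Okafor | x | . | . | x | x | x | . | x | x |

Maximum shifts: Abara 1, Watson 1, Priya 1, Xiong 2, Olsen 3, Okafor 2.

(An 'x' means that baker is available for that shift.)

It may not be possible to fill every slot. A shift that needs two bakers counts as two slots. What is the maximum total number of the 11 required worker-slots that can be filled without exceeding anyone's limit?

10

Total capacity across all bakers is 1+1+1+2+3+2 = 10, and 11 slots are needed, so at most 10 can be filled.
An assignment achieving 10: Mon-PM→Watson, Tue-AM→Xiong, Tue-PM→Abara+Olsen, Wed-AM→Olsen, Wed-PM→Olsen, Thu-AM→Okafor, Thu-PM→Priya, Fri-AM→Okafor, Fri-PM→Xiong.
Loads: Abara 1/1, Watson 1/1, Priya 1/1, Xiong 2/2, Olsen 3/3, Okafor 2/2.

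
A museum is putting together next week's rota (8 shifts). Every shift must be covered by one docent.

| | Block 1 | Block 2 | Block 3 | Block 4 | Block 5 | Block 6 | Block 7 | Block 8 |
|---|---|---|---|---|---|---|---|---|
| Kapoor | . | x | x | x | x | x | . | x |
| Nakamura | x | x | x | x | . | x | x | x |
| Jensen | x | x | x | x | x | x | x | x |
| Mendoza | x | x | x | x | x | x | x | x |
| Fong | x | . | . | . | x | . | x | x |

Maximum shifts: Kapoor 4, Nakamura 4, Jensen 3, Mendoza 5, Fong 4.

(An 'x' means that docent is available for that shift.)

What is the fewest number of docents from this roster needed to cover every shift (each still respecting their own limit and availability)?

2

8 slots to fill and no one can take more than 5, so at least ⌈8/5⌉ = 2 docents are needed.
Kapoor and Nakamura alone can cover everything: Block 1→Nakamura, Block 2→Kapoor, Block 3→Kapoor, Block 4→Kapoor, Block 5→Kapoor, Block 6→Nakamura, Block 7→Nakamura, Block 8→Nakamura.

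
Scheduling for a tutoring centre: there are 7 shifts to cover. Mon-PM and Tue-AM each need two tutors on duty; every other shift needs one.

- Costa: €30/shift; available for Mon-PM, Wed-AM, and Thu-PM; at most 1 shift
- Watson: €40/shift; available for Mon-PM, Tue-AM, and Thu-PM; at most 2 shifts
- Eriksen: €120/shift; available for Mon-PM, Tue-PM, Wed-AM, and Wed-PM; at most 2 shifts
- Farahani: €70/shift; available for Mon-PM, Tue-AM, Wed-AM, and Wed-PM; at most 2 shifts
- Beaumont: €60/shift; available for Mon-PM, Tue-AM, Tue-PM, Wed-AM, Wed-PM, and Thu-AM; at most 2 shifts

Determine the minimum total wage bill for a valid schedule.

€610

Thu-AM can only be covered by Beaumont, so that assignment is forced.
Picking the cheapest available tutor for each shift independently would cost €410, but that ignores the shift limits.
An optimal schedule: Mon-PM→Watson+Beaumont, Tue-AM→Watson+Farahani, Tue-PM→Eriksen, Wed-AM→Farahani, Wed-PM→Eriksen, Thu-AM→Beaumont, Thu-PM→Costa.
Total: 40 + 60 + 40 + 70 + 120 + 70 + 120 + 60 + 30 = €610.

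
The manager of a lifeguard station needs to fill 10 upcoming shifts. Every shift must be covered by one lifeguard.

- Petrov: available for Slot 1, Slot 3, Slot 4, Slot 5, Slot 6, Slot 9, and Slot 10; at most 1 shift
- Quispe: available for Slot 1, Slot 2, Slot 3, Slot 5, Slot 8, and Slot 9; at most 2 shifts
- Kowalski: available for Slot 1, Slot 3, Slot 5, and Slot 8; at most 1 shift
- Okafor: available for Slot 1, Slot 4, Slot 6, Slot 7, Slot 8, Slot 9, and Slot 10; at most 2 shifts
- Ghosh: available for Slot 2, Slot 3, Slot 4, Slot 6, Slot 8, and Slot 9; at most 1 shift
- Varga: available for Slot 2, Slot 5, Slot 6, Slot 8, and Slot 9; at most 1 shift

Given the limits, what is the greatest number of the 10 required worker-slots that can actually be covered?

Total capacity across all lifeguards is 1+2+1+2+1+1 = 8, and 10 slots are needed, so at most 8 can be filled.
An assignment achieving 8: Slot 1→Quispe, Slot 2→Quispe, Slot 3→Kowalski, Slot 4→Okafor, Slot 5→Varga, Slot 6→Ghosh, Slot 7→Okafor, Slot 10→Petrov.
Loads: Petrov 1/1, Quispe 2/2, Kowalski 1/1, Okafor 2/2, Ghosh 1/1, Varga 1/1.

8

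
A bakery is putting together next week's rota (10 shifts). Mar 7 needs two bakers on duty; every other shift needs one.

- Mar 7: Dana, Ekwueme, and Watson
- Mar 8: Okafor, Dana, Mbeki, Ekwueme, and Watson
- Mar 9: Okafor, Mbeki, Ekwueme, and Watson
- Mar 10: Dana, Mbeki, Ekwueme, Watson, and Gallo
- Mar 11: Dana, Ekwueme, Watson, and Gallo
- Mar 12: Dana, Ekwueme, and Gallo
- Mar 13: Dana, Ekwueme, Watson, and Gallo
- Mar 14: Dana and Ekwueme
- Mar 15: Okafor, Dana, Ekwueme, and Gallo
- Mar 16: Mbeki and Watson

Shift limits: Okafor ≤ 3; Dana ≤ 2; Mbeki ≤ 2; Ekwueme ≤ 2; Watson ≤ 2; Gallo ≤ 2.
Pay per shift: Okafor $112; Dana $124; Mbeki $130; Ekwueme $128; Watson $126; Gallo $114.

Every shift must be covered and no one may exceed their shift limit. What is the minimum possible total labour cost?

Picking the cheapest available baker for each shift independently would cost $1292, but that ignores the shift limits.
An optimal schedule: Mar 7→Dana+Watson, Mar 8→Okafor, Mar 9→Okafor, Mar 10→Ekwueme, Mar 11→Gallo, Mar 12→Gallo, Mar 13→Ekwueme, Mar 14→Dana, Mar 15→Okafor, Mar 16→Watson.
Total: 124 + 126 + 112 + 112 + 128 + 114 + 114 + 128 + 124 + 112 + 126 = $1320.

$1320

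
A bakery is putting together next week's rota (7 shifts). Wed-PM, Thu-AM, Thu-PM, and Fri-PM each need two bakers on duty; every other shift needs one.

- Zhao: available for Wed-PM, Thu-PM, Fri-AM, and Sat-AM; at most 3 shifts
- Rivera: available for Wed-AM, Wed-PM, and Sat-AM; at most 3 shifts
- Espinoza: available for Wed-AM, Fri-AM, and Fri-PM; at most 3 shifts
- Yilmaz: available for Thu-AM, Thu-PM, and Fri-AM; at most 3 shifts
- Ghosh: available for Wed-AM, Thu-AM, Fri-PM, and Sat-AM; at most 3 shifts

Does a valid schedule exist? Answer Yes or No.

Yes

Wed-PM can only be covered by Zhao and Rivera, so that assignment is forced.
Thu-AM can only be covered by Yilmaz and Ghosh, so that assignment is forced.
Thu-PM can only be covered by Zhao and Yilmaz, so that assignment is forced.
One valid schedule: Wed-AM→Rivera, Wed-PM→Zhao+Rivera, Thu-AM→Yilmaz+Ghosh, Thu-PM→Zhao+Yilmaz, Fri-AM→Zhao, Fri-PM→Espinoza+Ghosh, Sat-AM→Rivera.
Loads: Zhao 3/3, Rivera 3/3, Espinoza 1/3, Yilmaz 2/3, Ghosh 2/3 — all within limits.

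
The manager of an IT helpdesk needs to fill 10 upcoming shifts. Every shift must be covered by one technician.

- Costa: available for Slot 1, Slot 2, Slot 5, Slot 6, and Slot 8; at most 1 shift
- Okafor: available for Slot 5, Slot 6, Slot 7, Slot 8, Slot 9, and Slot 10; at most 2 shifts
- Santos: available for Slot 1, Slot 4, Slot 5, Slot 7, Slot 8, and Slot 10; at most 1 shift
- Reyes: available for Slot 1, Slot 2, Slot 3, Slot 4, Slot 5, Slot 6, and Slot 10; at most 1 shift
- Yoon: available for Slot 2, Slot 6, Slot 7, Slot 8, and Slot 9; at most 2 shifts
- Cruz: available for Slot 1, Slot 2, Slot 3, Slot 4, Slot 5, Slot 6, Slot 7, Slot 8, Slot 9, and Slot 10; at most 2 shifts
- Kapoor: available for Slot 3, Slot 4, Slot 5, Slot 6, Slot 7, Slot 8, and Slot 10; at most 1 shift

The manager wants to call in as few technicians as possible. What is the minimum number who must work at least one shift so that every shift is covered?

7

10 slots to fill and no one can take more than 2, so at least ⌈10/2⌉ = 5 technicians are needed.
Any 6 technicians together have capacity at most 2+2+2+1+1+1 = 9 < 10 slots, so 6 can never suffice.
Costa, Okafor, Santos, Reyes, Yoon, Cruz, and Kapoor alone can cover everything: Slot 1→Costa, Slot 2→Yoon, Slot 3→Reyes, Slot 4→Santos, Slot 5→Cruz, Slot 6→Yoon, Slot 7→Okafor, Slot 8→Kapoor, Slot 9→Okafor, Slot 10→Cruz.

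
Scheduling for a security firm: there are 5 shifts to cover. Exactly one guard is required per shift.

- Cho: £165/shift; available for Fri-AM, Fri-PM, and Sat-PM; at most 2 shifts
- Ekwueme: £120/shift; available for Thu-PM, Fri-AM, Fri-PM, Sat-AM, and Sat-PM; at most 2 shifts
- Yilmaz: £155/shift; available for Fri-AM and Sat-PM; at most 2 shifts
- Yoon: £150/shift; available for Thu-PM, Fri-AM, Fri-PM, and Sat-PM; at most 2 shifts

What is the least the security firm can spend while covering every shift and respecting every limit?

£695

Sat-AM can only be covered by Ekwueme, so that assignment is forced.
Picking the cheapest available guard for each shift independently would cost £600, but that ignores the shift limits.
An optimal schedule: Thu-PM→Ekwueme, Fri-AM→Yoon, Fri-PM→Yoon, Sat-AM→Ekwueme, Sat-PM→Yilmaz.
Total: 120 + 150 + 150 + 120 + 155 = £695.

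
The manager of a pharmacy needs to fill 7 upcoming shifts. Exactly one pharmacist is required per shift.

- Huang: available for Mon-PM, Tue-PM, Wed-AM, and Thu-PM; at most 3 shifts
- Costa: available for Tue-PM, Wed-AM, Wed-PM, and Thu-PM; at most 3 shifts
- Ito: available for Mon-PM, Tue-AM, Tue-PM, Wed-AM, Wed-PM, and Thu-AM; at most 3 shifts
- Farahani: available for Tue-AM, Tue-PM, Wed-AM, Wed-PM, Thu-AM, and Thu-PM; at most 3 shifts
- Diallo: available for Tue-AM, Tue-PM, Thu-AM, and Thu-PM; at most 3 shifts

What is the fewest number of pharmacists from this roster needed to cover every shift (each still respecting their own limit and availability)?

3

7 slots to fill and no one can take more than 3, so at least ⌈7/3⌉ = 3 pharmacists are needed.
Huang, Costa, and Ito alone can cover everything: Mon-PM→Huang, Tue-AM→Ito, Tue-PM→Huang, Wed-AM→Costa, Wed-PM→Costa, Thu-AM→Ito, Thu-PM→Huang.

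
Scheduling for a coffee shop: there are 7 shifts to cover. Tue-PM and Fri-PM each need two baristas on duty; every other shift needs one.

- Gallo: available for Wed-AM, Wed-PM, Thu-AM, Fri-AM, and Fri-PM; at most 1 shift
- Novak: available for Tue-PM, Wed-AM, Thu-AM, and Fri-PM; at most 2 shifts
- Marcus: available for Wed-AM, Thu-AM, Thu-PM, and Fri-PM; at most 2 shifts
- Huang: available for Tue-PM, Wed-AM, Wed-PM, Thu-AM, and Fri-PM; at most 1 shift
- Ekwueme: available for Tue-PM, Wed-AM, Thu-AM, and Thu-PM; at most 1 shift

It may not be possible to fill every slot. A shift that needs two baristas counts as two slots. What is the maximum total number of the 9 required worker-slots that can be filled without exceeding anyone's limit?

7

Total capacity across all baristas is 1+2+2+1+1 = 7, and 9 slots are needed, so at most 7 can be filled.
An assignment achieving 7: Tue-PM→Novak+Ekwueme, Wed-PM→Huang, Thu-PM→Marcus, Fri-AM→Gallo, Fri-PM→Novak+Marcus.
Loads: Gallo 1/1, Novak 2/2, Marcus 2/2, Huang 1/1, Ekwueme 1/1.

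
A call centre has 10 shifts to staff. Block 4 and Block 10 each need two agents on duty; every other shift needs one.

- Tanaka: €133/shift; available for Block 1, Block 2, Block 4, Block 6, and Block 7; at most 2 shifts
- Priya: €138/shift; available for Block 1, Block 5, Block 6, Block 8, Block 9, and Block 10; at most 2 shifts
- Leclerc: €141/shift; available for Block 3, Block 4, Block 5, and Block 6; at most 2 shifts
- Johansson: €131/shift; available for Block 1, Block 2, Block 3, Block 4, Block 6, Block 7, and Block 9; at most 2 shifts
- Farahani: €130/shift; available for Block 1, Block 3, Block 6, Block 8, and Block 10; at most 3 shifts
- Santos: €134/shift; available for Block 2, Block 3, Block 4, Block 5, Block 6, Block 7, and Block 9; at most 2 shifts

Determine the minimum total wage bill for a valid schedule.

Block 10 can only be covered by Priya and Farahani, so that assignment is forced.
Picking the cheapest available agent for each shift independently would cost €1579, but that ignores the shift limits.
An optimal schedule: Block 1→Tanaka, Block 2→Johansson, Block 3→Farahani, Block 4→Tanaka+Leclerc, Block 5→Santos, Block 6→Priya, Block 7→Johansson, Block 8→Farahani, Block 9→Santos, Block 10→Farahani+Priya.
Total: 133 + 131 + 130 + 133 + 141 + 134 + 138 + 131 + 130 + 134 + 130 + 138 = €1603.

€1603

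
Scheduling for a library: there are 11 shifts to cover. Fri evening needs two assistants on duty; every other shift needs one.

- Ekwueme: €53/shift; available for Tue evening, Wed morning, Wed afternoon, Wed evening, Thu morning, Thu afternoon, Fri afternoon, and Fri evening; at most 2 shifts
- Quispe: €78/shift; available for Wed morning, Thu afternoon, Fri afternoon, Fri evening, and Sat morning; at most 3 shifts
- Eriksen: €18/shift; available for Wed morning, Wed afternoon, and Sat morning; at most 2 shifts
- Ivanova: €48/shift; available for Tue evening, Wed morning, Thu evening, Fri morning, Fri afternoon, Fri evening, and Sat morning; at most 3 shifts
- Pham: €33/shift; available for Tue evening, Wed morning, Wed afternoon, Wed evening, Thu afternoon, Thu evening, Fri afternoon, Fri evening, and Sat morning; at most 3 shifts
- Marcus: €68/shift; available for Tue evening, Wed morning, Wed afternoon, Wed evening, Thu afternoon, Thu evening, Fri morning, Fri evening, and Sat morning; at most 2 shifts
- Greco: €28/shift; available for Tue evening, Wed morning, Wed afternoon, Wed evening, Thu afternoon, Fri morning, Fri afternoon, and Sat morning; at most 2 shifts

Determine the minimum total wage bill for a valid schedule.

€441

Thu morning can only be covered by Ekwueme, so that assignment is forced.
Picking the cheapest available assistant for each shift independently would cost €361, but that ignores the shift limits.
An optimal schedule: Tue evening→Pham, Wed morning→Ivanova, Wed afternoon→Eriksen, Wed evening→Greco, Thu morning→Ekwueme, Thu afternoon→Pham, Thu evening→Pham, Fri morning→Greco, Fri afternoon→Ivanova, Fri evening→Ivanova+Ekwueme, Sat morning→Eriksen.
Total: 33 + 48 + 18 + 28 + 53 + 33 + 33 + 28 + 48 + 48 + 53 + 18 = €441.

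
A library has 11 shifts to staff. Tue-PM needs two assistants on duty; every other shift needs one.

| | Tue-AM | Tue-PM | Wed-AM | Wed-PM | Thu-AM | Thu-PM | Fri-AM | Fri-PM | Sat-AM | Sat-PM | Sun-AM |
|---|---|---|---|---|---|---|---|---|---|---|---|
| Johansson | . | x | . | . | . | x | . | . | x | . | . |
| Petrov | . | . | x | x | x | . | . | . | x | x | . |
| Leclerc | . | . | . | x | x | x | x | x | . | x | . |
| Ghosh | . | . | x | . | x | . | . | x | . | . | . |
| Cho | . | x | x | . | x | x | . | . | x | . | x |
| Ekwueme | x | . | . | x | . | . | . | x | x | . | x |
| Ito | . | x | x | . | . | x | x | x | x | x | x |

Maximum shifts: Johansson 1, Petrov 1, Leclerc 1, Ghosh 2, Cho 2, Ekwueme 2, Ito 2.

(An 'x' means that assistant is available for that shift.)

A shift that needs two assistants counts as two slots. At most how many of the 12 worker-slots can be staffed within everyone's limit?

Total capacity across all assistants is 1+1+1+2+2+2+2 = 11, and 12 slots are needed, so at most 11 can be filled.
An assignment achieving 11: Tue-AM→Ekwueme, Tue-PM→Johansson+Cho, Wed-AM→Ghosh, Wed-PM→Petrov, Thu-AM→Ghosh, Thu-PM→Ito, Fri-AM→Leclerc, Fri-PM→Ekwueme, Sat-PM→Ito, Sun-AM→Cho.
Loads: Johansson 1/1, Petrov 1/1, Leclerc 1/1, Ghosh 2/2, Cho 2/2, Ekwueme 2/2, Ito 2/2.

11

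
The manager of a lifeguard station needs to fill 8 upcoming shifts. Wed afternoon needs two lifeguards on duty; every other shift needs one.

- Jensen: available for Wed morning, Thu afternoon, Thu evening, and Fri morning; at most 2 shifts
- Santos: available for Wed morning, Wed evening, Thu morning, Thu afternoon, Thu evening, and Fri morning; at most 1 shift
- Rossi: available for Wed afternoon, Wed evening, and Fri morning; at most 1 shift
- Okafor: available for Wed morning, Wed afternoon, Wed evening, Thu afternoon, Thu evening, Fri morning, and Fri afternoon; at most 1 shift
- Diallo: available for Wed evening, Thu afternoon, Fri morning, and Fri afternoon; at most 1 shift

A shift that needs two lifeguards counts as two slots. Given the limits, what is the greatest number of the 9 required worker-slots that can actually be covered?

Total capacity across all lifeguards is 2+1+1+1+1 = 6, and 9 slots are needed, so at most 6 can be filled.
An assignment achieving 6: Wed morning→Jensen, Wed afternoon→Rossi+Okafor, Thu morning→Santos, Thu evening→Jensen, Fri afternoon→Diallo.
Loads: Jensen 2/2, Santos 1/1, Rossi 1/1, Okafor 1/1, Diallo 1/1.

6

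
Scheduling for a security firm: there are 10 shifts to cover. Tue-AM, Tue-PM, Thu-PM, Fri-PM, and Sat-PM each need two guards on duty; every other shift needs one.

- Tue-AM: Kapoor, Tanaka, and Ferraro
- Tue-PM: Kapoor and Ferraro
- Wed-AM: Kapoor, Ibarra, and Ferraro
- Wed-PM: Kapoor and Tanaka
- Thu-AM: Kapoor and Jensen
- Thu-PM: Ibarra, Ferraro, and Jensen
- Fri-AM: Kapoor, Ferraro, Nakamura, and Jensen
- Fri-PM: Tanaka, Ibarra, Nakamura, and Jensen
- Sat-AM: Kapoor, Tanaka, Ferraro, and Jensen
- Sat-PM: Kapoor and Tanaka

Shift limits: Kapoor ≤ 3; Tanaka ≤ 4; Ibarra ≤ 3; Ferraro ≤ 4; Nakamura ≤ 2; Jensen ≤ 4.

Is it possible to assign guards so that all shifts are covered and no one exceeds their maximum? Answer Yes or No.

Yes

Tue-PM can only be covered by Kapoor and Ferraro, so that assignment is forced.
Sat-PM can only be covered by Kapoor and Tanaka, so that assignment is forced.
One valid schedule: Tue-AM→Tanaka+Ferraro, Tue-PM→Kapoor+Ferraro, Wed-AM→Ibarra, Wed-PM→Kapoor, Thu-AM→Jensen, Thu-PM→Ibarra+Ferraro, Fri-AM→Ferraro, Fri-PM→Tanaka+Ibarra, Sat-AM→Tanaka, Sat-PM→Kapoor+Tanaka.
Loads: Kapoor 3/3, Tanaka 4/4, Ibarra 3/3, Ferraro 4/4, Nakamura 0/2, Jensen 1/4 — all within limits.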